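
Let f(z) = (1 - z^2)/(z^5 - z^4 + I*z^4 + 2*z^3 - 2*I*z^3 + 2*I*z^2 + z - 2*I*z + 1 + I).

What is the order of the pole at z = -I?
Factor the denominator:
  z^5 - z^4 + I*z^4 + 2*z^3 - 2*I*z^3 + 2*I*z^2 + z - 2*I*z + 1 + I = (z + I)^3*(z - 1 - I)*(z - I)

The numerator P(z) = 1 - z^2 has P(-I) = 2 ≠ 0, so no factor of (z + I) cancels.
Near z = -I we can therefore write f(z) = g(z)/(z + I)^3 with g analytic at -I and g(-I) ≠ 0 (g is the numerator divided by the remaining denominator factors).

Hence z = -I is a pole of order 3.

Final answer: 3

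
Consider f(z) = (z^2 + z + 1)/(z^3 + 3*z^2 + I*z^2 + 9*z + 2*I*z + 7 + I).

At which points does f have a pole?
The singularities of f are the zeros of the denominator. Factoring,
  z^3 + 3*z^2 + I*z^2 + 9*z + 2*I*z + 7 + I = (z + 1)*(z + 1 - 2*I)*(z + 1 + 3*I)
so the candidates are z = -1, z = -1 + 2*I, z = -1 - 3*I.

Check the numerator P(z) = z^2 + z + 1 at each one:
  P(-1) = 1 ≠ 0, so z = -1 is a (simple) pole.
  P(-1 + 2*I) = -3 - 2*I ≠ 0, so z = -1 + 2*I is a (simple) pole.
  P(-1 - 3*I) = -8 + 3*I ≠ 0, so z = -1 - 3*I is a (simple) pole.

Poles of f: {-1 - 3*I, -1, -1 + 2*I}

Final answer: {-1 - 3*I, -1, -1 + 2*I}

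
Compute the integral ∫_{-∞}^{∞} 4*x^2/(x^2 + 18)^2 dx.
Let f(z) = 4*z^2/(z^2 + 18)^2. The denominator has no real zeros and deg Q - deg P = 2 ≥ 2, so the integral of f over the upper semicircle |z| = R tends to 0 as R → ∞. Closing the contour in the upper half-plane,
  ∫_{-∞}^{∞} f(x) dx = 2πi · Σ Res(f, z_k)  over the poles with Im z_k > 0.

Zeros of the denominator: z^2 + 18 = 0 gives z = ±3*sqrt(2)*I.
Upper half-plane: z = 3*sqrt(2)*I (a pole of order 2).

Write f(z) = g(z)/(z - 3*sqrt(2)*I)^2 with g(z) = 4*z^2/(z + 3*sqrt(2)*I)^2. For a double pole, Res(f, z₀) = g'(z₀):
  g'(z) = 24*sqrt(2)*I*z/(z + 3*sqrt(2)*I)^3
  Res(f, 3*sqrt(2)*I) = g'(3*sqrt(2)*I) = -sqrt(2)*I/6

∫_{-∞}^{∞} f(x) dx = 2πi · (-sqrt(2)*I/6) = sqrt(2)*pi/3

Final answer: sqrt(2)*pi/3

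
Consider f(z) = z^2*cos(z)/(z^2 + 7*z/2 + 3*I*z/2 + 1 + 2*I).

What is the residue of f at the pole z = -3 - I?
Write f(z) = P(z)/Q(z) with P(z) = z^2*cos(z) and Q(z) = z^2 + 7*z/2 + 3*I*z/2 + 1 + 2*I.
The denominator factors as Q(z) = (z + 3 + I)*(z + 1/2 + I/2), so z = -3 - I is a simple zero of Q and P is analytic there; z = -3 - I is therefore a simple pole and
  Res(f, z₀) = P(z₀)/Q'(z₀).

Q'(z) = 2*z + 7/2 + 3*I/2, so Q'(-3 - I) = -5/2 - I/2.
P(-3 - I) = (8 + 6*I)*cos(3 + I).

Res(f, -3 - I) = ((8 + 6*I)*cos(3 + I))/(-5/2 - I/2) = (-46/13 - 22*I/13)*cos(3 + I)

Final answer: (-46/13 - 22*I/13)*cos(3 + I)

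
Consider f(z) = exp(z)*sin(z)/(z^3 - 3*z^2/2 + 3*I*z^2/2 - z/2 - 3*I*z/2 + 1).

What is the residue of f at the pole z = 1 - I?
Write f(z) = P(z)/Q(z) with P(z) = exp(z)*sin(z) and Q(z) = z^3 - 3*z^2/2 + 3*I*z^2/2 - z/2 - 3*I*z/2 + 1.
The denominator factors as Q(z) = (z + 1/2 + I/2)*(z - 1)*(z - 1 + I), so z = 1 - I is a simple zero of Q and P is analytic there; z = 1 - I is therefore a simple pole and
  Res(f, z₀) = P(z₀)/Q'(z₀).

Q'(z) = 3*z^2 - 3*z + 3*I*z - 1/2 - 3*I/2, so Q'(1 - I) = -1/2 - 3*I/2.
P(1 - I) = exp(1 - I)*sin(1 - I).

Res(f, 1 - I) = (exp(1 - I)*sin(1 - I))/(-1/2 - 3*I/2) = (-1/5 + 3*I/5)*exp(1 - I)*sin(1 - I)

Final answer: (-1/5 + 3*I/5)*exp(1 - I)*sin(1 - I)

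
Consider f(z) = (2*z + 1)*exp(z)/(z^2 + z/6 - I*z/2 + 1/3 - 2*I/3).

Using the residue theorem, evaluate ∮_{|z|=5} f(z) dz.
By the residue theorem, ∮_C f(z) dz = 2πi · (sum of the residues of f at the poles inside |z| = 5).

The denominator factors as (z + 1/2 + I/2)*(z - 1/3 - I), so the singularities of f are simple poles at z = -1/2 - I/2, z = 1/3 + I.
  |-1/2 - I/2|² = 1/2 < 25 = 5², so this pole is inside the contour.
  |1/3 + I|² = 10/9 < 25 = 5², so this pole is inside the contour.

With P(z) = (2*z + 1)*exp(z) and Q(z) = z^2 + z/6 - I*z/2 + 1/3 - 2*I/3, each pole is simple, so Res(f, z₀) = P(z₀)/Q'(z₀) with Q'(z) = 2*z + 1/6 - I/2.
  Res(f, -1/2 - I/2) = P(-1/2 - I/2)/Q'(-1/2 - I/2) = (-I*exp(-1/2 - I/2))/(-5/6 - 3*I/2) = (27/53 + 15*I/53)*exp(-1/2 - I/2)
  Res(f, 1/3 + I) = P(1/3 + I)/Q'(1/3 + I) = ((5/3 + 2*I)*exp(1/3 + I))/(5/6 + 3*I/2) = (79/53 - 15*I/53)*exp(1/3 + I)

Sum of residues inside C: (27/53 + 15*I/53)*exp(-1/2 - I/2) + (79/53 - 15*I/53)*exp(1/3 + I)
∮_C f(z) dz = 2πi · ((27/53 + 15*I/53)*exp(-1/2 - I/2) + (79/53 - 15*I/53)*exp(1/3 + I)) = pi*(-30/53 + 54*I/53)*exp(-1/2 - I/2) + pi*(30/53 + 158*I/53)*exp(1/3 + I)

Final answer: pi*(-30/53 + 54*I/53)*exp(-1/2 - I/2) + pi*(30/53 + 158*I/53)*exp(1/3 + I)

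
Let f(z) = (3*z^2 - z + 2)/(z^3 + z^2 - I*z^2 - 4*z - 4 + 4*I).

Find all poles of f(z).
The singularities of f are the zeros of the denominator. Factoring,
  z^3 + z^2 - I*z^2 - 4*z - 4 + 4*I = (z - 2)*(z + 1 - I)*(z + 2)
so the candidates are z = 2, z = -1 + I, z = -2.

Check the numerator P(z) = 3*z^2 - z + 2 at each one:
  P(2) = 12 ≠ 0, so z = 2 is a (simple) pole.
  P(-1 + I) = 3 - 7*I ≠ 0, so z = -1 + I is a (simple) pole.
  P(-2) = 16 ≠ 0, so z = -2 is a (simple) pole.

Poles of f: {-2, -1 + I, 2}

Final answer: {-2, -1 + I, 2}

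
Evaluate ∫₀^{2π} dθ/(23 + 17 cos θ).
Let J = ∫₀^{2π} dθ/(23 + 17 cos θ).
Put z = e^{iθ}: then cos θ = (z + 1/z)/2, dθ = dz/(iz), and z runs once counterclockwise around |z| = 1:
  J = ∮_{|z|=1} 1/(23 + 17*(z + 1/z)/2) · dz/(iz) = (2/i) ∮_{|z|=1} dz/(17*z^2 + 46*z + 17).
The roots of 17*z^2 + 46*z + 17 are z = (-23 ± sqrt(23^2 - 17^2))/17, with sqrt(240) = 4*sqrt(15); their product is 1, so only z₊ = -23/17 + 4*sqrt(15)/17 lies inside the unit circle (z₋ = -23/17 - 4*sqrt(15)/17 lies outside).
z₊ is a simple zero of q(z) = 17*z^2 + 46*z + 17, so Res(1/q, z₊) = 1/q'(z₊) with q'(z) = 34*z + 46; and q'(z₊) = 17*(z₊ - z₋) = 8*sqrt(15).
Therefore J = (2/i) · 2πi · 1/(8*sqrt(15)) = 2*pi/(4*sqrt(15)) = sqrt(15)*pi/30

Final answer: sqrt(15)*pi/30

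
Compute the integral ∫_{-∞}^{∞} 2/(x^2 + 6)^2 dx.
sqrt(6)*pi/36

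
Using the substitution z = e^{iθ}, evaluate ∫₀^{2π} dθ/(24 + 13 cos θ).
Let J = ∫₀^{2π} dθ/(24 + 13 cos θ).
Put z = e^{iθ}: then cos θ = (z + 1/z)/2, dθ = dz/(iz), and z runs once counterclockwise around |z| = 1:
  J = ∮_{|z|=1} 1/(24 + 13*(z + 1/z)/2) · dz/(iz) = (2/i) ∮_{|z|=1} dz/(13*z^2 + 48*z + 13).
The roots of 13*z^2 + 48*z + 13 are z = (-24 ± sqrt(24^2 - 13^2))/13, with sqrt(407) = sqrt(407); their product is 1, so only z₊ = -24/13 + sqrt(407)/13 lies inside the unit circle (z₋ = -24/13 - sqrt(407)/13 lies outside).
z₊ is a simple zero of q(z) = 13*z^2 + 48*z + 13, so Res(1/q, z₊) = 1/q'(z₊) with q'(z) = 26*z + 48; and q'(z₊) = 13*(z₊ - z₋) = 2*sqrt(407).
Therefore J = (2/i) · 2πi · 1/(2*sqrt(407)) = 2*pi/(sqrt(407)) = 2*sqrt(407)*pi/407

Final answer: 2*sqrt(407)*pi/407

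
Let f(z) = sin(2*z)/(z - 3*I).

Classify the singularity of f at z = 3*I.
pole of order 1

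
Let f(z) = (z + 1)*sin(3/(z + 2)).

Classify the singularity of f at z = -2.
Let u = z + 2. Then
  sin(3/u) = Σ_{k≥0} (-1)^k (3)^(2k+1)/((2k+1)!·u^(2k+1)) = 3/u - 9/(2*u^3) + 81/(40*u^5) + ...
which has infinitely many negative powers of u, so sin(3/(z + 2)) has an essential singularity at z = -2.
The extra factor z + 1 is a nonzero polynomial; if the product had at most a pole at z = -2, dividing by that polynomial would leave sin(3/(z + 2)) with at most a pole too — contradiction. (Equivalently, the product's Laurent series still has infinitely many negative powers.)
So the singularity is essential.

Final answer: essential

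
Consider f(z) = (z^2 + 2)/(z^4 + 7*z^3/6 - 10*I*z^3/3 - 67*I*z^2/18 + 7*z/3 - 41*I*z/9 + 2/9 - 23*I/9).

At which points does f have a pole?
{-1 + I, -1/2 + I/3, -I, 1/3 + 3*I}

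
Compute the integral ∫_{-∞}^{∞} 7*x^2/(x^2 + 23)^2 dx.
Let f(z) = 7*z^2/(z^2 + 23)^2. The denominator has no real zeros and deg Q - deg P = 2 ≥ 2, so the integral of f over the upper semicircle |z| = R tends to 0 as R → ∞. Closing the contour in the upper half-plane,
  ∫_{-∞}^{∞} f(x) dx = 2πi · Σ Res(f, z_k)  over the poles with Im z_k > 0.

Zeros of the denominator: z^2 + 23 = 0 gives z = ±sqrt(23)*I.
Upper half-plane: z = sqrt(23)*I (a pole of order 2).

Write f(z) = g(z)/(z - sqrt(23)*I)^2 with g(z) = 7*z^2/(z + sqrt(23)*I)^2. For a double pole, Res(f, z₀) = g'(z₀):
  g'(z) = 14*sqrt(23)*I*z/(z + sqrt(23)*I)^3
  Res(f, sqrt(23)*I) = g'(sqrt(23)*I) = -7*sqrt(23)*I/92

∫_{-∞}^{∞} f(x) dx = 2πi · (-7*sqrt(23)*I/92) = 7*sqrt(23)*pi/46

Final answer: 7*sqrt(23)*pi/46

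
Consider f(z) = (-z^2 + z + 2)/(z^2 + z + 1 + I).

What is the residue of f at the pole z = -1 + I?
1 - I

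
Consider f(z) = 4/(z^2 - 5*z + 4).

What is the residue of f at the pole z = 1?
-4/3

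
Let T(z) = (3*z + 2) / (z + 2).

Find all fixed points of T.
{-1, 2}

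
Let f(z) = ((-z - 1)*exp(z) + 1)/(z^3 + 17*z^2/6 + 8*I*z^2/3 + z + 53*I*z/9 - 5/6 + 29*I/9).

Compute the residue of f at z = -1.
Write f(z) = P(z)/Q(z) with P(z) = (-z - 1)*exp(z) + 1 and Q(z) = z^3 + 17*z^2/6 + 8*I*z^2/3 + z + 53*I*z/9 - 5/6 + 29*I/9.
The denominator factors as Q(z) = (z + 1/3 + 2*I)*(z + 1)*(z + 3/2 + 2*I/3), so z = -1 is a simple zero of Q and P is analytic there; z = -1 is therefore a simple pole and
  Res(f, z₀) = P(z₀)/Q'(z₀).

Q'(z) = 3*z^2 + 17*z/3 + 16*I*z/3 + 1 + 53*I/9, so Q'(-1) = -5/3 + 5*I/9.
P(-1) = 1.

Res(f, -1) = (1)/(-5/3 + 5*I/9) = -27/50 - 9*I/50

Final answer: -27/50 - 9*I/50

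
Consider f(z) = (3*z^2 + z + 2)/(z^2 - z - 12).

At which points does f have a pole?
The singularities of f are the zeros of the denominator. Factoring,
  z^2 - z - 12 = (z + 3)*(z - 4)
so the candidates are z = -3, z = 4.

Check the numerator P(z) = 3*z^2 + z + 2 at each one:
  P(-3) = 26 ≠ 0, so z = -3 is a (simple) pole.
  P(4) = 54 ≠ 0, so z = 4 is a (simple) pole.

Poles of f: {-3, 4}

Final answer: {-3, 4}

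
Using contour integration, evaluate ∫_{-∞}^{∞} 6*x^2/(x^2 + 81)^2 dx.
Let f(z) = 6*z^2/(z^2 + 81)^2. The denominator has no real zeros and deg Q - deg P = 2 ≥ 2, so the integral of f over the upper semicircle |z| = R tends to 0 as R → ∞. Closing the contour in the upper half-plane,
  ∫_{-∞}^{∞} f(x) dx = 2πi · Σ Res(f, z_k)  over the poles with Im z_k > 0.

Zeros of the denominator: z^2 + 81 = 0 gives z = ±9*I.
Upper half-plane: z = 9*I (a pole of order 2).

Write f(z) = g(z)/(z - 9*I)^2 with g(z) = 6*z^2/(z + 9*I)^2. For a double pole, Res(f, z₀) = g'(z₀):
  g'(z) = 108*I*z/(z + 9*I)^3
  Res(f, 9*I) = g'(9*I) = -I/6

∫_{-∞}^{∞} f(x) dx = 2πi · (-I/6) = pi/3

Final answer: pi/3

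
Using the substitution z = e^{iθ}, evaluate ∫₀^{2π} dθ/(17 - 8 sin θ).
2*pi/15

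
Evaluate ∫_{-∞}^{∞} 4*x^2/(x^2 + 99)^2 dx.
Let f(z) = 4*z^2/(z^2 + 99)^2. The denominator has no real zeros and deg Q - deg P = 2 ≥ 2, so the integral of f over the upper semicircle |z| = R tends to 0 as R → ∞. Closing the contour in the upper half-plane,
  ∫_{-∞}^{∞} f(x) dx = 2πi · Σ Res(f, z_k)  over the poles with Im z_k > 0.

Zeros of the denominator: z^2 + 99 = 0 gives z = ±3*sqrt(11)*I.
Upper half-plane: z = 3*sqrt(11)*I (a pole of order 2).

Write f(z) = g(z)/(z - 3*sqrt(11)*I)^2 with g(z) = 4*z^2/(z + 3*sqrt(11)*I)^2. For a double pole, Res(f, z₀) = g'(z₀):
  g'(z) = 24*sqrt(11)*I*z/(z + 3*sqrt(11)*I)^3
  Res(f, 3*sqrt(11)*I) = g'(3*sqrt(11)*I) = -sqrt(11)*I/33

∫_{-∞}^{∞} f(x) dx = 2πi · (-sqrt(11)*I/33) = 2*sqrt(11)*pi/33

Final answer: 2*sqrt(11)*pi/33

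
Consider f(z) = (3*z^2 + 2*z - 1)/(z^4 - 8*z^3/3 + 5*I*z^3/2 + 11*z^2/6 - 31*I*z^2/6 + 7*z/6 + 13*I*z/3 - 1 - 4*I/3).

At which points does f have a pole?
The singularities of f are the zeros of the denominator. Factoring,
  z^4 - 8*z^3/3 + 5*I*z^3/2 + 11*z^2/6 - 31*I*z^2/6 + 7*z/6 + 13*I*z/3 - 1 - 4*I/3 = (z - 1 - I/2)*(z + I)*(z - 2/3)*(z - 1 + 2*I)
so the candidates are z = 1 + I/2, z = -I, z = 2/3, z = 1 - 2*I.

Check the numerator P(z) = 3*z^2 + 2*z - 1 at each one:
  P(1 + I/2) = 13/4 + 4*I ≠ 0, so z = 1 + I/2 is a (simple) pole.
  P(-I) = -4 - 2*I ≠ 0, so z = -I is a (simple) pole.
  P(2/3) = 5/3 ≠ 0, so z = 2/3 is a (simple) pole.
  P(1 - 2*I) = -8 - 16*I ≠ 0, so z = 1 - 2*I is a (simple) pole.

Poles of f: {-I, 2/3, 1 - 2*I, 1 + I/2}

Final answer: {-I, 2/3, 1 - 2*I, 1 + I/2}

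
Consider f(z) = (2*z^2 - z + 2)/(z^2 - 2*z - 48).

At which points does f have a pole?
The singularities of f are the zeros of the denominator. Factoring,
  z^2 - 2*z - 48 = (z - 8)*(z + 6)
so the candidates are z = 8, z = -6.

Check the numerator P(z) = 2*z^2 - z + 2 at each one:
  P(8) = 122 ≠ 0, so z = 8 is a (simple) pole.
  P(-6) = 80 ≠ 0, so z = -6 is a (simple) pole.

Poles of f: {-6, 8}

Final answer: {-6, 8}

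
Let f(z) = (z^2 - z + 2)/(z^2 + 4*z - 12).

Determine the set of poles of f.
The singularities of f are the zeros of the denominator. Factoring,
  z^2 + 4*z - 12 = (z - 2)*(z + 6)
so the candidates are z = 2, z = -6.

Check the numerator P(z) = z^2 - z + 2 at each one:
  P(2) = 4 ≠ 0, so z = 2 is a (simple) pole.
  P(-6) = 44 ≠ 0, so z = -6 is a (simple) pole.

Poles of f: {-6, 2}

Final answer: {-6, 2}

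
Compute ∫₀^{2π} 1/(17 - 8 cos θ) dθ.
2*pi/15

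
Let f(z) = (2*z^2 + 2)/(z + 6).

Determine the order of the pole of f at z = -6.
Factor the denominator:
  z + 6 = (z + 6)

The numerator P(z) = 2*z^2 + 2 has P(-6) = 74 ≠ 0, so no factor of (z + 6) cancels.
Near z = -6 we can therefore write f(z) = g(z)/(z + 6) with g analytic at -6 and g(-6) ≠ 0 (g is just the numerator).

Hence z = -6 is a pole of order 1.

Final answer: 1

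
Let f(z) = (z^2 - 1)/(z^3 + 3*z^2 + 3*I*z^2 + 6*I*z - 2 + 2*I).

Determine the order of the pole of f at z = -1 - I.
Factor the denominator:
  z^3 + 3*z^2 + 3*I*z^2 + 6*I*z - 2 + 2*I = (z + 1 + I)^3

The numerator P(z) = z^2 - 1 has P(-1 - I) = -1 + 2*I ≠ 0, so no factor of (z + 1 + I) cancels.
Near z = -1 - I we can therefore write f(z) = g(z)/(z + 1 + I)^3 with g analytic at -1 - I and g(-1 - I) ≠ 0 (g is just the numerator).

Hence z = -1 - I is a pole of order 3.

Final answer: 3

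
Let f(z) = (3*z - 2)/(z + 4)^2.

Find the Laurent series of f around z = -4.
Put w = z - (-4), i.e. z = w - 4. The denominator is w^2, so it suffices to rewrite the numerator in powers of w.

P(z) = 3*z - 2
P(w - 4) = -14 + 3*w

Dividing each term by w^2:
  f = -14/w^2 + 3/w

Substituting back w = z + 4:
  f(z) = -14/(z + 4)^2 + 3/(z + 4)

The series is finite because the numerator is a polynomial; the negative powers form the principal part, and the coefficient of 1/(z + 4) gives Res(f, -4) = 3.

Final answer: -14/(z + 4)^2 + 3/(z + 4)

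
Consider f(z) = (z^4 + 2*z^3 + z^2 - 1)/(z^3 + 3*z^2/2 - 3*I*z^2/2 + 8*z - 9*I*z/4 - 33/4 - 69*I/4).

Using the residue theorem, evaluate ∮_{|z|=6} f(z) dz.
pi*(-3/2 - 20*I)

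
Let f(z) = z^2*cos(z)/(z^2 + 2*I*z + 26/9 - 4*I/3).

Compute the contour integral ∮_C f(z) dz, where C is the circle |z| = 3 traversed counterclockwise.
pi*(-18/37 + 28*I/111)*cos(1/3 + I)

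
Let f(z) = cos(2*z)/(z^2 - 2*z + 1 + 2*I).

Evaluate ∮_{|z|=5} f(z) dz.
By the residue theorem, ∮_C f(z) dz = 2πi · (sum of the residues of f at the poles inside |z| = 5).

The denominator factors as (z - I)*(z - 2 + I), so the singularities of f are simple poles at z = I, z = 2 - I.
  |I|² = 1 < 25 = 5², so this pole is inside the contour.
  |2 - I|² = 5 < 25 = 5², so this pole is inside the contour.

With P(z) = cos(2*z) and Q(z) = z^2 - 2*z + 1 + 2*I, each pole is simple, so Res(f, z₀) = P(z₀)/Q'(z₀) with Q'(z) = 2*z - 2.
  Res(f, I) = P(I)/Q'(I) = (cosh(2))/(-2 + 2*I) = (-1/4 - I/4)*cosh(2)
  Res(f, 2 - I) = P(2 - I)/Q'(2 - I) = (cos(4 - 2*I))/(2 - 2*I) = (1/4 + I/4)*cos(4 - 2*I)

Sum of residues inside C: (1/4 + I/4)*cos(4 - 2*I) + (-1/4 - I/4)*cosh(2)
∮_C f(z) dz = 2πi · ((1/4 + I/4)*cos(4 - 2*I) + (-1/4 - I/4)*cosh(2)) = pi*(1/2 - I/2)*cosh(2) + pi*(-1/2 + I/2)*cos(4 - 2*I)

Final answer: pi*(1/2 - I/2)*cosh(2) + pi*(-1/2 + I/2)*cos(4 - 2*I)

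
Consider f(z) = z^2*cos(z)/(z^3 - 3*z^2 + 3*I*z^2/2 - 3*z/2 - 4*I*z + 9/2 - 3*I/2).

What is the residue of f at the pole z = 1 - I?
Write f(z) = P(z)/Q(z) with P(z) = z^2*cos(z) and Q(z) = z^3 - 3*z^2 + 3*I*z^2/2 - 3*z/2 - 4*I*z + 9/2 - 3*I/2.
The denominator factors as Q(z) = (z + 1 + I/2)*(z - 1 + I)*(z - 3), so z = 1 - I is a simple zero of Q and P is analytic there; z = 1 - I is therefore a simple pole and
  Res(f, z₀) = P(z₀)/Q'(z₀).

Q'(z) = 3*z^2 - 6*z + 3*I*z - 3/2 - 4*I, so Q'(1 - I) = -9/2 - I.
P(1 - I) = -2*I*cos(1 - I).

Res(f, 1 - I) = (-2*I*cos(1 - I))/(-9/2 - I) = (8/85 + 36*I/85)*cos(1 - I)

Final answer: (8/85 + 36*I/85)*cos(1 - I)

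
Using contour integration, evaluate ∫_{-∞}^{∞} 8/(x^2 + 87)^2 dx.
Let f(z) = 8/(z^2 + 87)^2. The denominator has no real zeros and deg Q - deg P = 4 ≥ 2, so the integral of f over the upper semicircle |z| = R tends to 0 as R → ∞. Closing the contour in the upper half-plane,
  ∫_{-∞}^{∞} f(x) dx = 2πi · Σ Res(f, z_k)  over the poles with Im z_k > 0.

Zeros of the denominator: z^2 + 87 = 0 gives z = ±sqrt(87)*I.
Upper half-plane: z = sqrt(87)*I (a pole of order 2).

Write f(z) = g(z)/(z - sqrt(87)*I)^2 with g(z) = 8/(z + sqrt(87)*I)^2. For a double pole, Res(f, z₀) = g'(z₀):
  g'(z) = -16/(z + sqrt(87)*I)^3
  Res(f, sqrt(87)*I) = g'(sqrt(87)*I) = -2*sqrt(87)*I/7569

∫_{-∞}^{∞} f(x) dx = 2πi · (-2*sqrt(87)*I/7569) = 4*sqrt(87)*pi/7569

Final answer: 4*sqrt(87)*pi/7569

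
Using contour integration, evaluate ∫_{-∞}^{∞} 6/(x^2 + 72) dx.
Let f(z) = 6/(z^2 + 72). The denominator has no real zeros and deg Q - deg P = 2 ≥ 2, so the integral of f over the upper semicircle |z| = R tends to 0 as R → ∞. Closing the contour in the upper half-plane,
  ∫_{-∞}^{∞} f(x) dx = 2πi · Σ Res(f, z_k)  over the poles with Im z_k > 0.

Zeros of the denominator: z^2 + 72 = 0 gives z = ±6*sqrt(2)*I.
Upper half-plane: z = 6*sqrt(2)*I (simple).

Each pole is a simple zero of Q(z) = z^2 + 72, so Res(f, z₀) = P(z₀)/Q'(z₀) with P(z) = 6, Q'(z) = 2*z:
  Res(f, 6*sqrt(2)*I) = (6)/(12*sqrt(2)*I) = -sqrt(2)*I/4

∫_{-∞}^{∞} f(x) dx = 2πi · (-sqrt(2)*I/4) = sqrt(2)*pi/2

Final answer: sqrt(2)*pi/2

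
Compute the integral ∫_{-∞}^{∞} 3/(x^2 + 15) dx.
sqrt(15)*pi/5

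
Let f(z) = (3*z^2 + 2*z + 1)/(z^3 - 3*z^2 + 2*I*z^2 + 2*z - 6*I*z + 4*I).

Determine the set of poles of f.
The singularities of f are the zeros of the denominator. Factoring,
  z^3 - 3*z^2 + 2*I*z^2 + 2*z - 6*I*z + 4*I = (z + 2*I)*(z - 2)*(z - 1)
so the candidates are z = -2*I, z = 2, z = 1.

Check the numerator P(z) = 3*z^2 + 2*z + 1 at each one:
  P(-2*I) = -11 - 4*I ≠ 0, so z = -2*I is a (simple) pole.
  P(2) = 17 ≠ 0, so z = 2 is a (simple) pole.
  P(1) = 6 ≠ 0, so z = 1 is a (simple) pole.

Poles of f: {-2*I, 1, 2}

Final answer: {-2*I, 1, 2}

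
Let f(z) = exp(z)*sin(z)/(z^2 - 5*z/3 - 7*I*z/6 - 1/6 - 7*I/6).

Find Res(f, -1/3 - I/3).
Write f(z) = P(z)/Q(z) with P(z) = exp(z)*sin(z) and Q(z) = z^2 - 5*z/3 - 7*I*z/6 - 1/6 - 7*I/6.
The denominator factors as Q(z) = (z + 1/3 + I/3)*(z - 2 - 3*I/2), so z = -1/3 - I/3 is a simple zero of Q and P is analytic there; z = -1/3 - I/3 is therefore a simple pole and
  Res(f, z₀) = P(z₀)/Q'(z₀).

Q'(z) = 2*z - 5/3 - 7*I/6, so Q'(-1/3 - I/3) = -7/3 - 11*I/6.
P(-1/3 - I/3) = -exp(-1/3 - I/3)*sin(1/3 + I/3).

Res(f, -1/3 - I/3) = (-exp(-1/3 - I/3)*sin(1/3 + I/3))/(-7/3 - 11*I/6) = (84/317 - 66*I/317)*exp(-1/3 - I/3)*sin(1/3 + I/3)

Final answer: (84/317 - 66*I/317)*exp(-1/3 - I/3)*sin(1/3 + I/3)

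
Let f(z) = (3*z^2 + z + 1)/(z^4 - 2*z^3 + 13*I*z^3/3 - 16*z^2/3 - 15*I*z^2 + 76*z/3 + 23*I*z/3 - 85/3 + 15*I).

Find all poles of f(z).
The singularities of f are the zeros of the denominator. Factoring,
  z^4 - 2*z^3 + 13*I*z^3/3 - 16*z^2/3 - 15*I*z^2 + 76*z/3 + 23*I*z/3 - 85/3 + 15*I = (z + 1 + 3*I)*(z - 2 + I/3)*(z + 1 + 2*I)*(z - 2 - I)
so the candidates are z = -1 - 3*I, z = 2 - I/3, z = -1 - 2*I, z = 2 + I.

Check the numerator P(z) = 3*z^2 + z + 1 at each one:
  P(-1 - 3*I) = -24 + 15*I ≠ 0, so z = -1 - 3*I is a (simple) pole.
  P(2 - I/3) = 44/3 - 13*I/3 ≠ 0, so z = 2 - I/3 is a (simple) pole.
  P(-1 - 2*I) = -9 + 10*I ≠ 0, so z = -1 - 2*I is a (simple) pole.
  P(2 + I) = 12 + 13*I ≠ 0, so z = 2 + I is a (simple) pole.

Poles of f: {-1 - 3*I, -1 - 2*I, 2 - I/3, 2 + I}

Final answer: {-1 - 3*I, -1 - 2*I, 2 - I/3, 2 + I}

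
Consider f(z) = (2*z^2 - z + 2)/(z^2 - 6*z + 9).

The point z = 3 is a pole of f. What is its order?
Factor the denominator:
  z^2 - 6*z + 9 = (z - 3)^2

The numerator P(z) = 2*z^2 - z + 2 has P(3) = 17 ≠ 0, so no factor of (z - 3) cancels.
Near z = 3 we can therefore write f(z) = g(z)/(z - 3)^2 with g analytic at 3 and g(3) ≠ 0 (g is just the numerator).

Hence z = 3 is a pole of order 2.

Final answer: 2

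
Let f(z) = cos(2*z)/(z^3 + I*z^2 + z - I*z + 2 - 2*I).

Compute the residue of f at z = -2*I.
Write f(z) = P(z)/Q(z) with P(z) = cos(2*z) and Q(z) = z^3 + I*z^2 + z - I*z + 2 - 2*I.
The denominator factors as Q(z) = (z - 1 - I)*(z + 2*I)*(z + 1), so z = -2*I is a simple zero of Q and P is analytic there; z = -2*I is therefore a simple pole and
  Res(f, z₀) = P(z₀)/Q'(z₀).

Q'(z) = 3*z^2 + 2*I*z + 1 - I, so Q'(-2*I) = -7 - I.
P(-2*I) = cosh(4).

Res(f, -2*I) = (cosh(4))/(-7 - I) = (-7/50 + I/50)*cosh(4)

Final answer: (-7/50 + I/50)*cosh(4)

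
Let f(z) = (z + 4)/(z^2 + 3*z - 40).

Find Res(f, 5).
Write f(z) = P(z)/Q(z) with P(z) = z + 4 and Q(z) = z^2 + 3*z - 40.
The denominator factors as Q(z) = (z + 8)*(z - 5), so z = 5 is a simple zero of Q and P is analytic there; z = 5 is therefore a simple pole and
  Res(f, z₀) = P(z₀)/Q'(z₀).

Q'(z) = 2*z + 3, so Q'(5) = 13.
P(5) = 9.

Res(f, 5) = (9)/(13) = 9/13

Final answer: 9/13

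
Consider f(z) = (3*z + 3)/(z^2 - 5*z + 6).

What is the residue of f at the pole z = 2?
Write f(z) = P(z)/Q(z) with P(z) = 3*z + 3 and Q(z) = z^2 - 5*z + 6.
The denominator factors as Q(z) = (z - 3)*(z - 2), so z = 2 is a simple zero of Q and P is analytic there; z = 2 is therefore a simple pole and
  Res(f, z₀) = P(z₀)/Q'(z₀).

Q'(z) = 2*z - 5, so Q'(2) = -1.
P(2) = 9.

Res(f, 2) = (9)/(-1) = -9

Final answer: -9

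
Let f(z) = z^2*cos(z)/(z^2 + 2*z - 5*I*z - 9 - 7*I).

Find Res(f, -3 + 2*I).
Write f(z) = P(z)/Q(z) with P(z) = z^2*cos(z) and Q(z) = z^2 + 2*z - 5*I*z - 9 - 7*I.
The denominator factors as Q(z) = (z + 3 - 2*I)*(z - 1 - 3*I), so z = -3 + 2*I is a simple zero of Q and P is analytic there; z = -3 + 2*I is therefore a simple pole and
  Res(f, z₀) = P(z₀)/Q'(z₀).

Q'(z) = 2*z + 2 - 5*I, so Q'(-3 + 2*I) = -4 - I.
P(-3 + 2*I) = (5 - 12*I)*cos(3 - 2*I).

Res(f, -3 + 2*I) = ((5 - 12*I)*cos(3 - 2*I))/(-4 - I) = (-8/17 + 53*I/17)*cos(3 - 2*I)

Final answer: (-8/17 + 53*I/17)*cos(3 - 2*I)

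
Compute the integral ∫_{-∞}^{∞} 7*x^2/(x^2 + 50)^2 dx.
7*sqrt(2)*pi/20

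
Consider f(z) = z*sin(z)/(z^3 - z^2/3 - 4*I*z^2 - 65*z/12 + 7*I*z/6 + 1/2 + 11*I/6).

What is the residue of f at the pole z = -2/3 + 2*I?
Write f(z) = P(z)/Q(z) with P(z) = z*sin(z) and Q(z) = z^3 - z^2/3 - 4*I*z^2 - 65*z/12 + 7*I*z/6 + 1/2 + 11*I/6.
The denominator factors as Q(z) = (z - 1 - 3*I/2)*(z + 2/3 - 2*I)*(z - I/2), so z = -2/3 + 2*I is a simple zero of Q and P is analytic there; z = -2/3 + 2*I is therefore a simple pole and
  Res(f, z₀) = P(z₀)/Q'(z₀).

Q'(z) = 3*z^2 - 2*z/3 - 8*I*z - 65/12 + 7*I/6, so Q'(-2/3 + 2*I) = 13/36 - 17*I/6.
P(-2/3 + 2*I) = (2/3 - 2*I)*sin(2/3 - 2*I).

Res(f, -2/3 + 2*I) = ((2/3 - 2*I)*sin(2/3 - 2*I))/(13/36 - 17*I/6) = (7656/10573 + 1512*I/10573)*sin(2/3 - 2*I)

Final answer: (7656/10573 + 1512*I/10573)*sin(2/3 - 2*I)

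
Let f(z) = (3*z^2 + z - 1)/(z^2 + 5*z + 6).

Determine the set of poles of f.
The singularities of f are the zeros of the denominator. Factoring,
  z^2 + 5*z + 6 = (z + 2)*(z + 3)
so the candidates are z = -2, z = -3.

Check the numerator P(z) = 3*z^2 + z - 1 at each one:
  P(-2) = 9 ≠ 0, so z = -2 is a (simple) pole.
  P(-3) = 23 ≠ 0, so z = -3 is a (simple) pole.

Poles of f: {-3, -2}

Final answer: {-3, -2}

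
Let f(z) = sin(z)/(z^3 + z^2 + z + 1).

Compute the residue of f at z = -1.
-sin(1)/2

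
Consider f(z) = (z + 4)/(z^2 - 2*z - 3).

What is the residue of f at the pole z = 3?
Write f(z) = P(z)/Q(z) with P(z) = z + 4 and Q(z) = z^2 - 2*z - 3.
The denominator factors as Q(z) = (z - 3)*(z + 1), so z = 3 is a simple zero of Q and P is analytic there; z = 3 is therefore a simple pole and
  Res(f, z₀) = P(z₀)/Q'(z₀).

Q'(z) = 2*z - 2, so Q'(3) = 4.
P(3) = 7.

Res(f, 3) = (7)/(4) = 7/4

Final answer: 7/4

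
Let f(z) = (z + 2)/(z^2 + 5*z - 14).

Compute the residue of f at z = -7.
5/9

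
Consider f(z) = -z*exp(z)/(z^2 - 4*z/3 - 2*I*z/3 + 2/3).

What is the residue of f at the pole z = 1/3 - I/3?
(-1/10 - 3*I/10)*exp(1/3 - I/3)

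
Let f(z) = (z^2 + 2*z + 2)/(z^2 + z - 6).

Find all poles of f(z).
{-3, 2}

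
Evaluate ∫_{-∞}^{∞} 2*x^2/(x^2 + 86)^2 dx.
sqrt(86)*pi/86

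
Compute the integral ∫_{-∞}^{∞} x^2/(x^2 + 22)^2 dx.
Let f(z) = z^2/(z^2 + 22)^2. The denominator has no real zeros and deg Q - deg P = 2 ≥ 2, so the integral of f over the upper semicircle |z| = R tends to 0 as R → ∞. Closing the contour in the upper half-plane,
  ∫_{-∞}^{∞} f(x) dx = 2πi · Σ Res(f, z_k)  over the poles with Im z_k > 0.

Zeros of the denominator: z^2 + 22 = 0 gives z = ±sqrt(22)*I.
Upper half-plane: z = sqrt(22)*I (a pole of order 2).

Write f(z) = g(z)/(z - sqrt(22)*I)^2 with g(z) = z^2/(z + sqrt(22)*I)^2. For a double pole, Res(f, z₀) = g'(z₀):
  g'(z) = 2*sqrt(22)*I*z/(z + sqrt(22)*I)^3
  Res(f, sqrt(22)*I) = g'(sqrt(22)*I) = -sqrt(22)*I/88

∫_{-∞}^{∞} f(x) dx = 2πi · (-sqrt(22)*I/88) = sqrt(22)*pi/44

Final answer: sqrt(22)*pi/44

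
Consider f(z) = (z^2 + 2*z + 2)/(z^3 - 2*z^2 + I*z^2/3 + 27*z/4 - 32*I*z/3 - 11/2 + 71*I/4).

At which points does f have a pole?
The singularities of f are the zeros of the denominator. Factoring,
  z^3 - 2*z^2 + I*z^2/3 + 27*z/4 - 32*I*z/3 - 11/2 + 71*I/4 = (z + 3/2 + 3*I)*(z - 3/2 + I/3)*(z - 2 - 3*I)
so the candidates are z = -3/2 - 3*I, z = 3/2 - I/3, z = 2 + 3*I.

Check the numerator P(z) = z^2 + 2*z + 2 at each one:
  P(-3/2 - 3*I) = -31/4 + 3*I ≠ 0, so z = -3/2 - 3*I is a (simple) pole.
  P(3/2 - I/3) = 257/36 - 5*I/3 ≠ 0, so z = 3/2 - I/3 is a (simple) pole.
  P(2 + 3*I) = 1 + 18*I ≠ 0, so z = 2 + 3*I is a (simple) pole.

Poles of f: {-3/2 - 3*I, 3/2 - I/3, 2 + 3*I}

Final answer: {-3/2 - 3*I, 3/2 - I/3, 2 + 3*I}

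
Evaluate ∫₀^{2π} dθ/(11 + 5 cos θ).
sqrt(6)*pi/12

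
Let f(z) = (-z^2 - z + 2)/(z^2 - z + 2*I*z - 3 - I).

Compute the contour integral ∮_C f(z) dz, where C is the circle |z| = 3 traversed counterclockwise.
By the residue theorem, ∮_C f(z) dz = 2πi · (sum of the residues of f at the poles inside |z| = 3).

The denominator factors as (z - 2 + I)*(z + 1 + I), so the singularities of f are simple poles at z = 2 - I, z = -1 - I.
  |2 - I|² = 5 < 9 = 3², so this pole is inside the contour.
  |-1 - I|² = 2 < 9 = 3², so this pole is inside the contour.

With P(z) = -z^2 - z + 2 and Q(z) = z^2 - z + 2*I*z - 3 - I, each pole is simple, so Res(f, z₀) = P(z₀)/Q'(z₀) with Q'(z) = 2*z - 1 + 2*I.
  Res(f, 2 - I) = P(2 - I)/Q'(2 - I) = (-3 + 5*I)/(3) = -1 + 5*I/3
  Res(f, -1 - I) = P(-1 - I)/Q'(-1 - I) = (3 - I)/(-3) = -1 + I/3

Sum of residues inside C: -2 + 2*I
∮_C f(z) dz = 2πi · (-2 + 2*I) = pi*(-4 - 4*I)

Final answer: pi*(-4 - 4*I)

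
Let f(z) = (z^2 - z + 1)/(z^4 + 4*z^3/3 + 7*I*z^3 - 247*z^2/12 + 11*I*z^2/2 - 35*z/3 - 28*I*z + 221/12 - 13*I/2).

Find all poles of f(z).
The singularities of f are the zeros of the denominator. Factoring,
  z^4 + 4*z^3/3 + 7*I*z^3 - 247*z^2/12 + 11*I*z^2/2 - 35*z/3 - 28*I*z + 221/12 - 13*I/2 = (z + 3/2 + I)*(z - 2/3 + I)*(z - 3/2 + 2*I)*(z + 2 + 3*I)
so the candidates are z = -3/2 - I, z = 2/3 - I, z = 3/2 - 2*I, z = -2 - 3*I.

Check the numerator P(z) = z^2 - z + 1 at each one:
  P(-3/2 - I) = 15/4 + 4*I ≠ 0, so z = -3/2 - I is a (simple) pole.
  P(2/3 - I) = -2/9 - I/3 ≠ 0, so z = 2/3 - I is a (simple) pole.
  P(3/2 - 2*I) = -9/4 - 4*I ≠ 0, so z = 3/2 - 2*I is a (simple) pole.
  P(-2 - 3*I) = -2 + 15*I ≠ 0, so z = -2 - 3*I is a (simple) pole.

Poles of f: {-2 - 3*I, -3/2 - I, 2/3 - I, 3/2 - 2*I}

Final answer: {-2 - 3*I, -3/2 - I, 2/3 - I, 3/2 - 2*I}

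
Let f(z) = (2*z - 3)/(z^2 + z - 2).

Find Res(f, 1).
-1/3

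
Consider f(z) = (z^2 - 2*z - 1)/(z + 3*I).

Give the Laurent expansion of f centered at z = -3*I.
Put w = z - (-3*I), i.e. z = w - 3*I. The denominator is w, so it suffices to rewrite the numerator in powers of w.

P(z) = z^2 - 2*z - 1
P(w - 3*I) = -10 + 6*I + (-2 - 6*I)*w + w^2

Dividing each term by w:
  f = (-10 + 6*I)/w - 2 - 6*I + w

Substituting back w = z + 3*I:
  f(z) = (-10 + 6*I)/(z + 3*I) - 2 - 6*I + (z + 3*I)

The series is finite because the numerator is a polynomial; the negative powers form the principal part, and the coefficient of 1/(z + 3*I) gives Res(f, -3*I) = -10 + 6*I.

Final answer: (-10 + 6*I)/(z + 3*I) - 2 - 6*I + (z + 3*I)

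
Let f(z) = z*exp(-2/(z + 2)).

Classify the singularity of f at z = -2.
Let u = z + 2. Then
  e^(-2/u) = Σ_{k≥0} (-2)^k/(k!·u^k) = 1 - 2/u + 2/u^2 - 4/(3*u^3) + ...
which has infinitely many negative powers of u, so exp(-2/(z + 2)) has an essential singularity at z = -2.
The extra factor z is a nonzero polynomial; if the product had at most a pole at z = -2, dividing by that polynomial would leave exp(-2/(z + 2)) with at most a pole too — contradiction. (Equivalently, the product's Laurent series still has infinitely many negative powers.)
So the singularity is essential.

Final answer: essential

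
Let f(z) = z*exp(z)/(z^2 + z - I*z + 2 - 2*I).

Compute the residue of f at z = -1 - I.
Write f(z) = P(z)/Q(z) with P(z) = z*exp(z) and Q(z) = z^2 + z - I*z + 2 - 2*I.
The denominator factors as Q(z) = (z - 2*I)*(z + 1 + I), so z = -1 - I is a simple zero of Q and P is analytic there; z = -1 - I is therefore a simple pole and
  Res(f, z₀) = P(z₀)/Q'(z₀).

Q'(z) = 2*z + 1 - I, so Q'(-1 - I) = -1 - 3*I.
P(-1 - I) = (-1 - I)*exp(-1 - I).

Res(f, -1 - I) = ((-1 - I)*exp(-1 - I))/(-1 - 3*I) = (2/5 - I/5)*exp(-1 - I)

Final answer: (2/5 - I/5)*exp(-1 - I)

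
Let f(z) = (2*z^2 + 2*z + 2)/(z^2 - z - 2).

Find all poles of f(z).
The singularities of f are the zeros of the denominator. Factoring,
  z^2 - z - 2 = (z - 2)*(z + 1)
so the candidates are z = 2, z = -1.

Check the numerator P(z) = 2*z^2 + 2*z + 2 at each one:
  P(2) = 14 ≠ 0, so z = 2 is a (simple) pole.
  P(-1) = 2 ≠ 0, so z = -1 is a (simple) pole.

Poles of f: {-1, 2}

Final answer: {-1, 2}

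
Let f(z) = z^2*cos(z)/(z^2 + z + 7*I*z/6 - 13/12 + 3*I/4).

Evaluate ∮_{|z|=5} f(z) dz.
pi*(48/29 - 54*I/29)*cos(3/2 + I/2) + pi*(59/87 - 4*I/29)*cos(1/2 - 2*I/3)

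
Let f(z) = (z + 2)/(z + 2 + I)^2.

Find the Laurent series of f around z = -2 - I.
Put w = z - (-2 - I), i.e. z = w - 2 - I. The denominator is w^2, so it suffices to rewrite the numerator in powers of w.

P(z) = z + 2
P(w - 2 - I) = -I + w

Dividing each term by w^2:
  f = -I/w^2 + 1/w

Substituting back w = z + 2 + I:
  f(z) = -I/(z + 2 + I)^2 + 1/(z + 2 + I)

The series is finite because the numerator is a polynomial; the negative powers form the principal part, and the coefficient of 1/(z + 2 + I) gives Res(f, -2 - I) = 1.

Final answer: -I/(z + 2 + I)^2 + 1/(z + 2 + I)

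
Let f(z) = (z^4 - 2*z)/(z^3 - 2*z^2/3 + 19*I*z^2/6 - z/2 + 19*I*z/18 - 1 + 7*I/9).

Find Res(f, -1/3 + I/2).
Write f(z) = P(z)/Q(z) with P(z) = z^4 - 2*z and Q(z) = z^3 - 2*z^2/3 + 19*I*z^2/6 - z/2 + 19*I*z/18 - 1 + 7*I/9.
The denominator factors as Q(z) = (z + 2*I/3)*(z - 1 + 3*I)*(z + 1/3 - I/2), so z = -1/3 + I/2 is a simple zero of Q and P is analytic there; z = -1/3 + I/2 is therefore a simple pole and
  Res(f, z₀) = P(z₀)/Q'(z₀).

Q'(z) = 3*z^2 - 4*z/3 + 19*I*z/3 - 1/2 + 19*I/18, so Q'(-1/3 + I/2) = -131/36 - 49*I/18.
P(-1/3 + I/2) = 745/1296 - 49*I/54.

Res(f, -1/3 + I/2) = (745/1296 - 49*I/54)/(-131/36 - 49*I/18) = 17653/963540 + 113533*I/481770

Final answer: 17653/963540 + 113533*I/481770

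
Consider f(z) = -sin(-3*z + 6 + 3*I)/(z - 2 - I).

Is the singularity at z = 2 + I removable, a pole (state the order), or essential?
Let u = z - 2 - I. The argument of sin is -3*z + 6 + 3*I = -3u, so
  f = -sin(-3u)/u = -((-3u) - (-3u)^3/6 + ...)/u = 3 - (9/2)*u^2 + ...
The Laurent expansion about u = 0 has no negative powers; equivalently lim_{z→2 + I} f(z) = 3 exists and is finite.
So the singularity is removable.

Final answer: removable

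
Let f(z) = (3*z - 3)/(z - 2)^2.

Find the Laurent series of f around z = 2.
3/(z - 2)^2 + 3/(z - 2)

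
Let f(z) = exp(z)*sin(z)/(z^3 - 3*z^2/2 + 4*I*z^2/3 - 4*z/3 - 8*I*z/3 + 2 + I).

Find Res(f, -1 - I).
Write f(z) = P(z)/Q(z) with P(z) = exp(z)*sin(z) and Q(z) = z^3 - 3*z^2/2 + 4*I*z^2/3 - 4*z/3 - 8*I*z/3 + 2 + I.
The denominator factors as Q(z) = (z - 1 + I/3)*(z + 1 + I)*(z - 3/2), so z = -1 - I is a simple zero of Q and P is analytic there; z = -1 - I is therefore a simple pole and
  Res(f, z₀) = P(z₀)/Q'(z₀).

Q'(z) = 3*z^2 - 3*z + 8*I*z/3 - 4/3 - 8*I/3, so Q'(-1 - I) = 13/3 + 11*I/3.
P(-1 - I) = -exp(-1 - I)*sin(1 + I).

Res(f, -1 - I) = (-exp(-1 - I)*sin(1 + I))/(13/3 + 11*I/3) = (-39/290 + 33*I/290)*exp(-1 - I)*sin(1 + I)

Final answer: (-39/290 + 33*I/290)*exp(-1 - I)*sin(1 + I)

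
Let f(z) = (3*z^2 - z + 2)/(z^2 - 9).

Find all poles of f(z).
{-3, 3}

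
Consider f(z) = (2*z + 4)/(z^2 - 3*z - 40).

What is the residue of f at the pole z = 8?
20/13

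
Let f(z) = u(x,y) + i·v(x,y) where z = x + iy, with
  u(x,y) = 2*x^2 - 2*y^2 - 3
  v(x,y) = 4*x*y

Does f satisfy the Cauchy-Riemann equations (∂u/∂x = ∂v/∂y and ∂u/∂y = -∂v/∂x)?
∂u/∂x = 4*x
∂v/∂y = 4*x
∂u/∂y = -4*y
∂v/∂x = 4*y
∂u/∂x = ∂v/∂y and ∂u/∂y = -∂v/∂x hold identically; f is analytic.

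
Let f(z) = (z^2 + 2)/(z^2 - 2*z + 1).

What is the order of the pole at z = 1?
2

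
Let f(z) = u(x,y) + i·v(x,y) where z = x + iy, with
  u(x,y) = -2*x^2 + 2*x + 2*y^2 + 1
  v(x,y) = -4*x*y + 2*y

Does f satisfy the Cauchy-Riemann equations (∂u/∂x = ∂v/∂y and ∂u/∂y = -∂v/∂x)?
∂u/∂x = 2 - 4*x
∂v/∂y = 2 - 4*x
∂u/∂y = 4*y
∂v/∂x = -4*y
∂u/∂x = ∂v/∂y and ∂u/∂y = -∂v/∂x hold identically; f is analytic.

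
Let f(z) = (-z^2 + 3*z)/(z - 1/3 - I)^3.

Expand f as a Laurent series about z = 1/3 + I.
(17/9 + 7*I/3)/(z - 1/3 - I)^3 + (7/3 - 2*I)/(z - 1/3 - I)^2 - 1/(z - 1/3 - I)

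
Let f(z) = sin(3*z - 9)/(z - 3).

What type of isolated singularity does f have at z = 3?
removable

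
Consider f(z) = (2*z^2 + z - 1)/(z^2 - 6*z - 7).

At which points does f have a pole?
The singularities of f are the zeros of the denominator. Factoring,
  z^2 - 6*z - 7 = (z + 1)*(z - 7)
so the candidates are z = -1, z = 7.

Check the numerator P(z) = 2*z^2 + z - 1 at each one:
  P(-1) = 0, so the factor (z + 1) cancels and z = -1 is only a removable singularity, not a pole.
  P(7) = 104 ≠ 0, so z = 7 is a (simple) pole.

Poles of f: {7}

Final answer: {7}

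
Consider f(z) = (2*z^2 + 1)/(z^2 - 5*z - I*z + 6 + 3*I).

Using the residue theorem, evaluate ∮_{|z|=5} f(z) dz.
pi*(-4 + 20*I)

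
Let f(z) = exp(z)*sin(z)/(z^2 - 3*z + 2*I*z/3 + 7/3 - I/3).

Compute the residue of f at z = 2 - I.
Write f(z) = P(z)/Q(z) with P(z) = exp(z)*sin(z) and Q(z) = z^2 - 3*z + 2*I*z/3 + 7/3 - I/3.
The denominator factors as Q(z) = (z - 2 + I)*(z - 1 - I/3), so z = 2 - I is a simple zero of Q and P is analytic there; z = 2 - I is therefore a simple pole and
  Res(f, z₀) = P(z₀)/Q'(z₀).

Q'(z) = 2*z - 3 + 2*I/3, so Q'(2 - I) = 1 - 4*I/3.
P(2 - I) = exp(2 - I)*sin(2 - I).

Res(f, 2 - I) = (exp(2 - I)*sin(2 - I))/(1 - 4*I/3) = (9/25 + 12*I/25)*exp(2 - I)*sin(2 - I)

Final answer: (9/25 + 12*I/25)*exp(2 - I)*sin(2 - I)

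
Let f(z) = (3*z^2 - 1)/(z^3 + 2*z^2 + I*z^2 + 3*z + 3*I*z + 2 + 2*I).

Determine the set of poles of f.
The singularities of f are the zeros of the denominator. Factoring,
  z^3 + 2*z^2 + I*z^2 + 3*z + 3*I*z + 2 + 2*I = (z + 1)*(z + 1 - I)*(z + 2*I)
so the candidates are z = -1, z = -1 + I, z = -2*I.

Check the numerator P(z) = 3*z^2 - 1 at each one:
  P(-1) = 2 ≠ 0, so z = -1 is a (simple) pole.
  P(-1 + I) = -1 - 6*I ≠ 0, so z = -1 + I is a (simple) pole.
  P(-2*I) = -13 ≠ 0, so z = -2*I is a (simple) pole.

Poles of f: {-1, -1 + I, -2*I}

Final answer: {-1, -1 + I, -2*I}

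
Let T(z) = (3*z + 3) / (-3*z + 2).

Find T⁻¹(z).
(2*z - 3)/(3*z + 3)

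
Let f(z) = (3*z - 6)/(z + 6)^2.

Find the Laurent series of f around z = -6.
Put w = z - (-6), i.e. z = w - 6. The denominator is w^2, so it suffices to rewrite the numerator in powers of w.

P(z) = 3*z - 6
P(w - 6) = -24 + 3*w

Dividing each term by w^2:
  f = -24/w^2 + 3/w

Substituting back w = z + 6:
  f(z) = -24/(z + 6)^2 + 3/(z + 6)

The series is finite because the numerator is a polynomial; the negative powers form the principal part, and the coefficient of 1/(z + 6) gives Res(f, -6) = 3.

Final answer: -24/(z + 6)^2 + 3/(z + 6)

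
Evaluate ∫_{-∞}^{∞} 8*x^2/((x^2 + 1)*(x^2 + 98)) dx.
Let f(z) = 8*z^2/((z^2 + 1)*(z^2 + 98)). The denominator has no real zeros and deg Q - deg P = 2 ≥ 2, so the integral of f over the upper semicircle |z| = R tends to 0 as R → ∞. Closing the contour in the upper half-plane,
  ∫_{-∞}^{∞} f(x) dx = 2πi · Σ Res(f, z_k)  over the poles with Im z_k > 0.

Zeros of the denominator: z^2 + 98 = 0 gives z = ±7*sqrt(2)*I; z^2 + 1 = 0 gives z = ±I.
Upper half-plane: z = I, z = 7*sqrt(2)*I (simple).

Each pole is a simple zero of Q(z) = z^4 + 99*z^2 + 98, so Res(f, z₀) = P(z₀)/Q'(z₀) with P(z) = 8*z^2, Q'(z) = 4*z^3 + 198*z:
  Res(f, I) = (-8)/(194*I) = 4*I/97
  Res(f, 7*sqrt(2)*I) = (-784)/(-1358*sqrt(2)*I) = -28*sqrt(2)*I/97

Sum of residues: 4*I*(1 - 7*sqrt(2))/97
∫_{-∞}^{∞} f(x) dx = 2πi · (4*I*(1 - 7*sqrt(2))/97) = 8*pi*(-1 + 7*sqrt(2))/97

Final answer: 8*pi*(-1 + 7*sqrt(2))/97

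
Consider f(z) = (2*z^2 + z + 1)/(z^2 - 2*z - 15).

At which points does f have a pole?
The singularities of f are the zeros of the denominator. Factoring,
  z^2 - 2*z - 15 = (z + 3)*(z - 5)
so the candidates are z = -3, z = 5.

Check the numerator P(z) = 2*z^2 + z + 1 at each one:
  P(-3) = 16 ≠ 0, so z = -3 is a (simple) pole.
  P(5) = 56 ≠ 0, so z = 5 is a (simple) pole.

Poles of f: {-3, 5}

Final answer: {-3, 5}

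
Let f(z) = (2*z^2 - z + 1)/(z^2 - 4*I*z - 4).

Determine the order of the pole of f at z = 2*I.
Factor the denominator:
  z^2 - 4*I*z - 4 = (z - 2*I)^2

The numerator P(z) = 2*z^2 - z + 1 has P(2*I) = -7 - 2*I ≠ 0, so no factor of (z - 2*I) cancels.
Near z = 2*I we can therefore write f(z) = g(z)/(z - 2*I)^2 with g analytic at 2*I and g(2*I) ≠ 0 (g is just the numerator).

Hence z = 2*I is a pole of order 2.

Final answer: 2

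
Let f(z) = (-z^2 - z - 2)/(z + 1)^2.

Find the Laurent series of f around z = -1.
-2/(z + 1)^2 + 1/(z + 1) - 1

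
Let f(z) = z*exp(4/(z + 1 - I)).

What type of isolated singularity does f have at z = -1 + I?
essential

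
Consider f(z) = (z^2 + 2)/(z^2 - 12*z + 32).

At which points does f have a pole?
The singularities of f are the zeros of the denominator. Factoring,
  z^2 - 12*z + 32 = (z - 8)*(z - 4)
so the candidates are z = 8, z = 4.

Check the numerator P(z) = z^2 + 2 at each one:
  P(8) = 66 ≠ 0, so z = 8 is a (simple) pole.
  P(4) = 18 ≠ 0, so z = 4 is a (simple) pole.

Poles of f: {4, 8}

Final answer: {4, 8}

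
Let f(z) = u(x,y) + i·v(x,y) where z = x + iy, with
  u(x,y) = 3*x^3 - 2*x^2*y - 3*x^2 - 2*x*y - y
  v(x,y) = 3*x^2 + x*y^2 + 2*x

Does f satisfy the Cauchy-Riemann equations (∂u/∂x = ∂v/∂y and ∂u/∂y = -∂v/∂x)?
∂u/∂x = 9*x^2 - 4*x*y - 6*x - 2*y
∂v/∂y = 2*x*y
∂u/∂y = -2*x^2 - 2*x - 1
∂v/∂x = 6*x + y^2 + 2
∂u/∂x ≠ ∂v/∂y and ∂u/∂y ≠ -∂v/∂x; the Cauchy-Riemann equations are not satisfied, so f is not analytic.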